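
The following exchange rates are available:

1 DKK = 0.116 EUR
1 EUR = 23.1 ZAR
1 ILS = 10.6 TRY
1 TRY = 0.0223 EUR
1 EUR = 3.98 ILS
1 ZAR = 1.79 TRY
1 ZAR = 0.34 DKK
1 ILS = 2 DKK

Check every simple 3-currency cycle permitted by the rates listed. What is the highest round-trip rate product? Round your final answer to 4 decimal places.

0.9408

ILS→TRY→EUR→ILS: 10.6 × 0.0223 × 3.98 = 0.94079
DKK→EUR→ILS→DKK: 0.116 × 3.98 × 2 = 0.92336
ZAR→TRY→EUR→ZAR: 1.79 × 0.0223 × 23.1 = 0.92208
DKK→EUR→ZAR→DKK: 0.116 × 23.1 × 0.34 = 0.91106
Maximum is ILS→TRY→EUR→ILS at 0.9408; no arbitrage — every cycle loses value.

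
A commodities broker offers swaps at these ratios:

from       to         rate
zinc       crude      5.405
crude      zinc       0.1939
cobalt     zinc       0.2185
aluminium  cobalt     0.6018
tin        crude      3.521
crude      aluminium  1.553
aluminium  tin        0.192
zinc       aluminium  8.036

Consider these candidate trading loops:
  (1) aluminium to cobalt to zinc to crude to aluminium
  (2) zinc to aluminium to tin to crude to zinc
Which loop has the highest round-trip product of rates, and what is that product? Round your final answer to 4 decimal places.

(1) 0.6018 × 0.2185 × 5.405 × 1.553 = 1.10375
(2) 8.036 × 0.192 × 3.521 × 0.1939 = 1.05338
Highest is cycle (1) at 1.1038 (>1, arbitrage).

1.1038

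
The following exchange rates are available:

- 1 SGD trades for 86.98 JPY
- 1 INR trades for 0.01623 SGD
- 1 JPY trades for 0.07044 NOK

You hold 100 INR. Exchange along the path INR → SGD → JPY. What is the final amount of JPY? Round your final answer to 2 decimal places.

141.17

100 INR × 0.01623 = 1.623 SGD
1.623 SGD × 86.98 = 141.16854 JPY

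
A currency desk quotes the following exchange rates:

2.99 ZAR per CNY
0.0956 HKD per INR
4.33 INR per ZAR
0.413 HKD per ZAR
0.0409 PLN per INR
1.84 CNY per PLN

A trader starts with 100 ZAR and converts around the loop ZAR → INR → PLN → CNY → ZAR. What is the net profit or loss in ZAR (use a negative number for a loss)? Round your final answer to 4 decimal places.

-2.5683

100 ZAR × 4.33 = 433 INR
433 INR × 0.0409 = 17.7097 PLN
17.7097 PLN × 1.84 = 32.585848 CNY
32.585848 CNY × 2.99 = 97.43168552 ZAR
Net change: 97.43168552 − 100 = -2.56831448 ZAR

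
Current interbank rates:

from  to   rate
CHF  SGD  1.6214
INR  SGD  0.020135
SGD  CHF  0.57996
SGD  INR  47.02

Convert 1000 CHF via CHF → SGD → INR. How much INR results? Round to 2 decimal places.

76238.23

1000 CHF × 1.6214 = 1621.4 SGD
1621.4 SGD × 47.02 = 76238.228 INR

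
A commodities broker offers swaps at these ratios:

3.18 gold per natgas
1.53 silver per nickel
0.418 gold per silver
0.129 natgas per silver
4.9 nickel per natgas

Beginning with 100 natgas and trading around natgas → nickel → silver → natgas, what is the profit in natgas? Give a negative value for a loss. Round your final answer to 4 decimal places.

100 natgas × 4.9 = 490 nickel
490 nickel × 1.53 = 749.7 silver
749.7 silver × 0.129 = 96.7113 natgas
Net change: 96.7113 − 100 = -3.2887 natgas

-3.2887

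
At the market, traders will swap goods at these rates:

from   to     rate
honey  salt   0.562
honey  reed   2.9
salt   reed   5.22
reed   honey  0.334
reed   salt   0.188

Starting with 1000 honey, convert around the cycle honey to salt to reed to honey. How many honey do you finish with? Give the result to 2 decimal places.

979.84

1000 honey × 0.562 = 562 salt
562 salt × 5.22 = 2933.64 reed
2933.64 reed × 0.334 = 979.83576 honey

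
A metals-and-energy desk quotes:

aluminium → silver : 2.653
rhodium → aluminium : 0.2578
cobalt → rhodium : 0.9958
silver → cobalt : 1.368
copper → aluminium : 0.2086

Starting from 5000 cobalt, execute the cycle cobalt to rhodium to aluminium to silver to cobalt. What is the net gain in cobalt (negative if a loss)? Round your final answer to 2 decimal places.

-341.48

5000 cobalt × 0.9958 = 4979 rhodium
4979 rhodium × 0.2578 = 1283.5862 aluminium
1283.5862 aluminium × 2.653 = 3405.3541886 silver
3405.3541886 silver × 1.368 = 4658.5245300048 cobalt
Net change: 4658.5245300048 − 5000 = -341.4754699952 cobalt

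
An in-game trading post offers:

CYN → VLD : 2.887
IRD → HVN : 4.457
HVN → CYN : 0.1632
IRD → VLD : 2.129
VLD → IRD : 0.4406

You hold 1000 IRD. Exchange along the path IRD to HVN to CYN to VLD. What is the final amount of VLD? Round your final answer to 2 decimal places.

2099.95

1000 IRD × 4.457 = 4457 HVN
4457 HVN × 0.1632 = 727.3824 CYN
727.3824 CYN × 2.887 = 2099.9529888 VLD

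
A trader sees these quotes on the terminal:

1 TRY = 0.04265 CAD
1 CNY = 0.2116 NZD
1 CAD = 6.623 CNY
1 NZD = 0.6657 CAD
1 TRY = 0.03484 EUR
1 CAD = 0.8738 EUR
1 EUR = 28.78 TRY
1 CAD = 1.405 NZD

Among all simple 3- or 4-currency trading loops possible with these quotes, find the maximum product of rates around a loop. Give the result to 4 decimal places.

CAD→EUR→TRY→CAD: 0.8738 × 28.78 × 0.04265 = 1.07256
CNY→NZD→CAD→CNY: 0.2116 × 0.6657 × 6.623 = 0.93293
Maximum is CAD→EUR→TRY→CAD at 1.0726; arbitrage exists.

1.0726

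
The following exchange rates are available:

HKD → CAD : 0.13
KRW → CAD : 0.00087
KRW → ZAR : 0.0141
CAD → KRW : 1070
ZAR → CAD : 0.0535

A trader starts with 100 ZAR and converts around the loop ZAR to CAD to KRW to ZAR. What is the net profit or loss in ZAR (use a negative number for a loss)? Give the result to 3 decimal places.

-19.285

100 ZAR × 0.0535 = 5.35 CAD
5.35 CAD × 1070 = 5724.5 KRW
5724.5 KRW × 0.0141 = 80.71545 ZAR
Net change: 80.71545 − 100 = -19.28455 ZAR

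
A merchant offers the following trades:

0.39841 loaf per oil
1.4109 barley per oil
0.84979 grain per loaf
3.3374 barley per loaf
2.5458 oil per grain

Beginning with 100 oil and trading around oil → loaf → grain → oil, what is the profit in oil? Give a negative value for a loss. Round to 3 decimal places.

100 oil × 0.39841 = 39.841 loaf
39.841 loaf × 0.84979 = 33.85648339 grain
33.85648339 grain × 2.5458 = 86.191835414262 oil
Net change: 86.191835414262 − 100 = -13.808164585738 oil

-13.808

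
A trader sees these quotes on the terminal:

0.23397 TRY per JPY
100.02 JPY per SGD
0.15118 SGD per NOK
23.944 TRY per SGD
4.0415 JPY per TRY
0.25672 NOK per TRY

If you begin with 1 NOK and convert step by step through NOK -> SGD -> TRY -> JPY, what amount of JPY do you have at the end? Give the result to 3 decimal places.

14.630

1 NOK × 0.15118 = 0.15118 SGD
0.15118 SGD × 23.944 = 3.61985392 TRY
3.61985392 TRY × 4.0415 = 14.62963961768 JPY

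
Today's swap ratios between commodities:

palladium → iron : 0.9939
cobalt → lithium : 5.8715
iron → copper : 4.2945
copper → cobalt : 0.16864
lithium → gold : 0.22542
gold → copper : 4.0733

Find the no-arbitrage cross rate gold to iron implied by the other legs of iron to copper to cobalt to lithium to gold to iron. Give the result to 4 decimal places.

Known legs of the cycle: 4.2945 × 0.16864 × 5.8715 × 0.22542 = 0.9585498670164144
For no arbitrage the full-cycle product must be 1, so the missing rate is 1 / 0.9585498670164144 ≈ 1.043243.

1.0432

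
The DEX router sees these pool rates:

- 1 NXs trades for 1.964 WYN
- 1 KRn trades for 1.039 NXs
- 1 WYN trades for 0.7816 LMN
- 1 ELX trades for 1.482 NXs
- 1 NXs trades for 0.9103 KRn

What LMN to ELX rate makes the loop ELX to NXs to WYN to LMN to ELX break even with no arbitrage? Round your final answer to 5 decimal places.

Known legs of the cycle: 1.482 × 1.964 × 0.7816 = 2.2749624768
For no arbitrage the full-cycle product must be 1, so the missing rate is 1 / 2.2749624768 ≈ 0.4395677.

0.43957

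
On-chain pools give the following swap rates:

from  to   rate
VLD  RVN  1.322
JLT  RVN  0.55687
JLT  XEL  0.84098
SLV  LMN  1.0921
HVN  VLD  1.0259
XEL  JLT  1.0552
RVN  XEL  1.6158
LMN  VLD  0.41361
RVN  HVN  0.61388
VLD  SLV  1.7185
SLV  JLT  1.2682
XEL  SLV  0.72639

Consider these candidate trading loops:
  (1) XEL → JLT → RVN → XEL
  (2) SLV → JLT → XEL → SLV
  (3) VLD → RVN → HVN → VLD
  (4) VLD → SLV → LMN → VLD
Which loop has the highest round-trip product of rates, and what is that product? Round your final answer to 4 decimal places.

(1) 1.0552 × 0.55687 × 1.6158 = 0.94946
(2) 1.2682 × 0.84098 × 0.72639 = 0.77472
(3) 1.322 × 0.61388 × 1.0259 = 0.83257
(4) 1.7185 × 1.0921 × 0.41361 = 0.77625
Highest is cycle (1) at 0.9495 (≤1, no arbitrage).

0.9495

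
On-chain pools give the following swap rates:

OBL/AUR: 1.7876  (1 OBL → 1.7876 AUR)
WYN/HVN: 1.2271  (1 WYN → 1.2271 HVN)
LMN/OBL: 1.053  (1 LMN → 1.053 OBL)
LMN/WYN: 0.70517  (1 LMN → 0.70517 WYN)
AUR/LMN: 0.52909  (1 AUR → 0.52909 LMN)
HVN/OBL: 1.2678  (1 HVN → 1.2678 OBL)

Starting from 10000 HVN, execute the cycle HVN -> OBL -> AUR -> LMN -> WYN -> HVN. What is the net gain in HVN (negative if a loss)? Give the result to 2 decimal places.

375.87

10000 HVN × 1.2678 = 12678 OBL
12678 OBL × 1.7876 = 22663.1928 AUR
22663.1928 AUR × 0.52909 = 11990.868678552 LMN
11990.868678552 LMN × 0.70517 = 8455.60086605451384 WYN
8455.60086605451384 WYN × 1.2271 = 10375.867822735493933064 HVN
Net change: 10375.867822735493933064 − 10000 = 375.867822735493933064 HVN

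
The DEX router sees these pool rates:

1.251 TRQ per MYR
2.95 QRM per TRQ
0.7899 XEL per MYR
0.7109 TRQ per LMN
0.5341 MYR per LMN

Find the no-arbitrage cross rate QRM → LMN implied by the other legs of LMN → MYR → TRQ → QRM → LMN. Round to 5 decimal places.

Known legs of the cycle: 0.5341 × 1.251 × 2.95 = 1.971069345
For no arbitrage the full-cycle product must be 1, so the missing rate is 1 / 1.971069345 ≈ 0.5073388.

0.50734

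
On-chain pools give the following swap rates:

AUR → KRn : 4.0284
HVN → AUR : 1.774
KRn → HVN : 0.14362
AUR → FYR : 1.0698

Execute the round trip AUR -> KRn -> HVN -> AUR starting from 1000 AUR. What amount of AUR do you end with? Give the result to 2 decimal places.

1000 AUR × 4.0284 = 4028.4 KRn
4028.4 KRn × 0.14362 = 578.558808 HVN
578.558808 HVN × 1.774 = 1026.363325392 AUR

1026.36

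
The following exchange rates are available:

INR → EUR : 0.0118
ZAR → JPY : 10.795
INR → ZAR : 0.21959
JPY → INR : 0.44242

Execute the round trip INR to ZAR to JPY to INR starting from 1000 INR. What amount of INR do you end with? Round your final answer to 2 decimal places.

1048.75

1000 INR × 0.21959 = 219.59 ZAR
219.59 ZAR × 10.795 = 2370.47405 JPY
2370.47405 JPY × 0.44242 = 1048.745129201 INR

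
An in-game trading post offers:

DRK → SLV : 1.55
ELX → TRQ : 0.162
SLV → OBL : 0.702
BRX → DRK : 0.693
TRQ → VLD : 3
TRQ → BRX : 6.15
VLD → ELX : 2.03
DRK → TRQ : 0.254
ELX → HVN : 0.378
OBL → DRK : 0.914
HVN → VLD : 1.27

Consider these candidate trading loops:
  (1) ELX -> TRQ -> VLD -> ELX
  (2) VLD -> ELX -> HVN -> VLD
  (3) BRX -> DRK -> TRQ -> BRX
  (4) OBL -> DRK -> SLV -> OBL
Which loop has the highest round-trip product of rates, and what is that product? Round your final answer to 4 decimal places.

1.0825

(1) 0.162 × 3 × 2.03 = 0.98658
(2) 2.03 × 0.378 × 1.27 = 0.97452
(3) 0.693 × 0.254 × 6.15 = 1.08254
(4) 0.914 × 1.55 × 0.702 = 0.99452
Highest is cycle (3) at 1.0825 (>1, arbitrage).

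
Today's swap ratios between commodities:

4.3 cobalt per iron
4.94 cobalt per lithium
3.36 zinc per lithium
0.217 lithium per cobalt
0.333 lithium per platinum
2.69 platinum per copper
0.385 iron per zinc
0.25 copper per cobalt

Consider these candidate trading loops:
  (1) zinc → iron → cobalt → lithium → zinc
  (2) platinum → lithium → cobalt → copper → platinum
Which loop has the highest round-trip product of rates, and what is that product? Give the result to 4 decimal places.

1.2071

(1) 0.385 × 4.3 × 0.217 × 3.36 = 1.20706
(2) 0.333 × 4.94 × 0.25 × 2.69 = 1.10628
Highest is cycle (1) at 1.2071 (>1, arbitrage).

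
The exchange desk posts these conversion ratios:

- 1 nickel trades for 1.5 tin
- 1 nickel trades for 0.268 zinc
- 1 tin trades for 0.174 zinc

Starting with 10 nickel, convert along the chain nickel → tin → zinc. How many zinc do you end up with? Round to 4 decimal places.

10 nickel × 1.5 = 15 tin
15 tin × 0.174 = 2.61 zinc

2.6100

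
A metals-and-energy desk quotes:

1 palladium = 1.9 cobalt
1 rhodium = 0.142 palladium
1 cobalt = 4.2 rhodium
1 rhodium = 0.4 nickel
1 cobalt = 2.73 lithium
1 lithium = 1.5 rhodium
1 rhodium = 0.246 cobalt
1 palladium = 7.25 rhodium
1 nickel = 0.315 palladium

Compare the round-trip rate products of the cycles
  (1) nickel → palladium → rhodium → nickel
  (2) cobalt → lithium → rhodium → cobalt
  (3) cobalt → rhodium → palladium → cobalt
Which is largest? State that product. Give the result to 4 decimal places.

1.1332

(1) 0.315 × 7.25 × 0.4 = 0.91350
(2) 2.73 × 1.5 × 0.246 = 1.00737
(3) 4.2 × 0.142 × 1.9 = 1.13316
Highest is cycle (3) at 1.1332 (>1, arbitrage).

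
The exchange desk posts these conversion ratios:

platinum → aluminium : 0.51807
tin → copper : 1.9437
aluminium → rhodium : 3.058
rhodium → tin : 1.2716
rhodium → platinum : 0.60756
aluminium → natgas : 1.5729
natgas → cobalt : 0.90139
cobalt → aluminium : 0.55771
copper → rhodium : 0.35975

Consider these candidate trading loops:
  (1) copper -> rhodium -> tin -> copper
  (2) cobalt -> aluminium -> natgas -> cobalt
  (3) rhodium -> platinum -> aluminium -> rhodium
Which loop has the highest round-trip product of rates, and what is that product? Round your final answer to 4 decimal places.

0.9625

(1) 0.35975 × 1.2716 × 1.9437 = 0.88916
(2) 0.55771 × 1.5729 × 0.90139 = 0.79072
(3) 0.60756 × 0.51807 × 3.058 = 0.96253
Highest is cycle (3) at 0.9625 (≤1, no arbitrage).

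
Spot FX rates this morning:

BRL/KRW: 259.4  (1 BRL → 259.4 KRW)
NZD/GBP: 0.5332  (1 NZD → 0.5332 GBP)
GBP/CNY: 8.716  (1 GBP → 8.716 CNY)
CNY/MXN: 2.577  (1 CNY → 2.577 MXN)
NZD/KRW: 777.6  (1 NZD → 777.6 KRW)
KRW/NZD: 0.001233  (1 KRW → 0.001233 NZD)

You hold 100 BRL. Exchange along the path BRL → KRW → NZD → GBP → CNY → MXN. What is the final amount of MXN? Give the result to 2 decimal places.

100 BRL × 259.4 = 25940 KRW
25940 KRW × 0.001233 = 31.98402 NZD
31.98402 NZD × 0.5332 = 17.053879464 GBP
17.053879464 GBP × 8.716 = 148.641613408224 CNY
148.641613408224 CNY × 2.577 = 383.049437752993248 MXN

383.05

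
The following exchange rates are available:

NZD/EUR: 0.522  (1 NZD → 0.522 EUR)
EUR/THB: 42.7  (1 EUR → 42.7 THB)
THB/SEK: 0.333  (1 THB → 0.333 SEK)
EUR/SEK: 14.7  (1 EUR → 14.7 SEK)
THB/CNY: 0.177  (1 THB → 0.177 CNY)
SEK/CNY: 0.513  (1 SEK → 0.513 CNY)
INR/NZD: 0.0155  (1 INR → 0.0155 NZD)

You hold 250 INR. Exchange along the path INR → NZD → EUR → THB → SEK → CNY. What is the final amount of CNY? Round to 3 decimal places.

14.755

250 INR × 0.0155 = 3.875 NZD
3.875 NZD × 0.522 = 2.02275 EUR
2.02275 EUR × 42.7 = 86.371425 THB
86.371425 THB × 0.333 = 28.761684525 SEK
28.761684525 SEK × 0.513 = 14.754744161325 CNY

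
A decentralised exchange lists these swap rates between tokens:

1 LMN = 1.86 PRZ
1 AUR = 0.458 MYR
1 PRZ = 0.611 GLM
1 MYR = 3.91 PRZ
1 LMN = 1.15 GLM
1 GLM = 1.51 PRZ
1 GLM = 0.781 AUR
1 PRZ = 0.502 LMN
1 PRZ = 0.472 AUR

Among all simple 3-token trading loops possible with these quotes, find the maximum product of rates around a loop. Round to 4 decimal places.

0.8717

LMN→GLM→PRZ→LMN: 1.15 × 1.51 × 0.502 = 0.87172
PRZ→AUR→MYR→PRZ: 0.472 × 0.458 × 3.91 = 0.84525
Maximum is LMN→GLM→PRZ→LMN at 0.8717; no arbitrage — every cycle loses value.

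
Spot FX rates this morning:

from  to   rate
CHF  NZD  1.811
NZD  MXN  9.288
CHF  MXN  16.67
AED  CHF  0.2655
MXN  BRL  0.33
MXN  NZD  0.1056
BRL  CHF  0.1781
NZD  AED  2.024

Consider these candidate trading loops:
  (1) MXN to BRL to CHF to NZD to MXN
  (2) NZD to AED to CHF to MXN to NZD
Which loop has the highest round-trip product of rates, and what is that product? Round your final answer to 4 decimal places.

(1) 0.33 × 0.1781 × 1.811 × 9.288 = 0.98860
(2) 2.024 × 0.2655 × 16.67 × 0.1056 = 0.94596
Highest is cycle (1) at 0.9886 (≤1, no arbitrage).

0.9886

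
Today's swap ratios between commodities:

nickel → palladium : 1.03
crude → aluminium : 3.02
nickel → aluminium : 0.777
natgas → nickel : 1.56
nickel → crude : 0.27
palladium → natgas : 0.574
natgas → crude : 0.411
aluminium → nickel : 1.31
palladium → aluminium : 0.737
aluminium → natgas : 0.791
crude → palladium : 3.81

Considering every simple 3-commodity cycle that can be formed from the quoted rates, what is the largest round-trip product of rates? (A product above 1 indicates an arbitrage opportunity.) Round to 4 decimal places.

1.0682

crude→aluminium→nickel→crude: 3.02 × 1.31 × 0.27 = 1.06817
aluminium→nickel→palladium→aluminium: 1.31 × 1.03 × 0.737 = 0.99443
crude→aluminium→natgas→crude: 3.02 × 0.791 × 0.411 = 0.98181
aluminium→natgas→nickel→aluminium: 0.791 × 1.56 × 0.777 = 0.95879
palladium→natgas→nickel→palladium: 0.574 × 1.56 × 1.03 = 0.92230
crude→palladium→natgas→crude: 3.81 × 0.574 × 0.411 = 0.89883
Maximum is crude→aluminium→nickel→crude at 1.0682; arbitrage exists.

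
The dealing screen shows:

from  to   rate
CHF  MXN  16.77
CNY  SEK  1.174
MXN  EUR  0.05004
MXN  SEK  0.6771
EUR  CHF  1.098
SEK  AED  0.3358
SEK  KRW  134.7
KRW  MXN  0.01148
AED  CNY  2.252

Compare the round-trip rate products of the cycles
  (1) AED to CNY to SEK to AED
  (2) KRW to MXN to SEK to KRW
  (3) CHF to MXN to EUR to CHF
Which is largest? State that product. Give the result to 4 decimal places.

(1) 2.252 × 1.174 × 0.3358 = 0.88780
(2) 0.01148 × 0.6771 × 134.7 = 1.04704
(3) 16.77 × 0.05004 × 1.098 = 0.92141
Highest is cycle (2) at 1.0470 (>1, arbitrage).

1.0470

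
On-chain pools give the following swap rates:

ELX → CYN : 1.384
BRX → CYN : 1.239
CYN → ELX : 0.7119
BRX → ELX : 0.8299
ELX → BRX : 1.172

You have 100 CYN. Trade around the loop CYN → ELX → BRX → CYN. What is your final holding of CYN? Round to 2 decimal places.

103.38

100 CYN × 0.7119 = 71.19 ELX
71.19 ELX × 1.172 = 83.43468 BRX
83.43468 BRX × 1.239 = 103.37556852 CYN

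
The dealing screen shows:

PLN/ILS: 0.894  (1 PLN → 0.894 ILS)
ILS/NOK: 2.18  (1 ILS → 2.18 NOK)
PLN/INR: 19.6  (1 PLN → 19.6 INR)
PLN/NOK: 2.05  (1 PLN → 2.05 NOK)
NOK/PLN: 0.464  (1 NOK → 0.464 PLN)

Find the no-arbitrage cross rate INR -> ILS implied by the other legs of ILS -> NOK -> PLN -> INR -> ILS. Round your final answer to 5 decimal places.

0.05044

Known legs of the cycle: 2.18 × 0.464 × 19.6 = 19.825792
For no arbitrage the full-cycle product must be 1, so the missing rate is 1 / 19.825792 ≈ 0.0504393.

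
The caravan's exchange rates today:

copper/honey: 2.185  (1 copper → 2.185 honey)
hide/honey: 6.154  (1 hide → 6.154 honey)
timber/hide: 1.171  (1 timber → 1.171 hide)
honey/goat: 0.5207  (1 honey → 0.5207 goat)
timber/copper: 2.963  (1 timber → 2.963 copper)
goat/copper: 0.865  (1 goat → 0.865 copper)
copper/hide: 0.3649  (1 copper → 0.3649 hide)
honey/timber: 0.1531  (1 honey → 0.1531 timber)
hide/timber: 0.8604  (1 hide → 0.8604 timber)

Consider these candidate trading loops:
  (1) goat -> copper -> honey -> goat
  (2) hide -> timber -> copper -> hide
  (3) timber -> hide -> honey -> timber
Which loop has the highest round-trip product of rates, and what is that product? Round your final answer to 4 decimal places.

1.1033

(1) 0.865 × 2.185 × 0.5207 = 0.98414
(2) 0.8604 × 2.963 × 0.3649 = 0.93026
(3) 1.171 × 6.154 × 0.1531 = 1.10329
Highest is cycle (3) at 1.1033 (>1, arbitrage).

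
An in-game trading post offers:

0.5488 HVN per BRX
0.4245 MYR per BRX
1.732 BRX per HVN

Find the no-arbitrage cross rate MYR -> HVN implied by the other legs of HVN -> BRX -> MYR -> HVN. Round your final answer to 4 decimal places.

1.3601

Known legs of the cycle: 1.732 × 0.4245 = 0.735234
For no arbitrage the full-cycle product must be 1, so the missing rate is 1 / 0.735234 ≈ 1.360111.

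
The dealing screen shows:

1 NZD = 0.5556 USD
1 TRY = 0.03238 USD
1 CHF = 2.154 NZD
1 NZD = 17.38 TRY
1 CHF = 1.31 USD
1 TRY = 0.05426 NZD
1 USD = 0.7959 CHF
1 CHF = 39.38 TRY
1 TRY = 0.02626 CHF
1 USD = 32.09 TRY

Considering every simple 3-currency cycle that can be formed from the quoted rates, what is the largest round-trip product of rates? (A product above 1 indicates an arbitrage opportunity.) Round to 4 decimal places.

TRY→CHF→USD→TRY: 0.02626 × 1.31 × 32.09 = 1.10392
TRY→USD→CHF→TRY: 0.03238 × 0.7959 × 39.38 = 1.01487
NZD→TRY→CHF→NZD: 17.38 × 0.02626 × 2.154 = 0.98308
NZD→USD→TRY→NZD: 0.5556 × 32.09 × 0.05426 = 0.96741
NZD→USD→CHF→NZD: 0.5556 × 0.7959 × 2.154 = 0.95250
Maximum is TRY→CHF→USD→TRY at 1.1039; arbitrage exists.

1.1039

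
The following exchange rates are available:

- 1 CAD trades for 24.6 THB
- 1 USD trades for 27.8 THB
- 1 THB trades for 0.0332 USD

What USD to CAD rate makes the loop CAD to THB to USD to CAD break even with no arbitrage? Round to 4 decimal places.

Known legs of the cycle: 24.6 × 0.0332 = 0.81672
For no arbitrage the full-cycle product must be 1, so the missing rate is 1 / 0.81672 ≈ 1.224410.

1.2244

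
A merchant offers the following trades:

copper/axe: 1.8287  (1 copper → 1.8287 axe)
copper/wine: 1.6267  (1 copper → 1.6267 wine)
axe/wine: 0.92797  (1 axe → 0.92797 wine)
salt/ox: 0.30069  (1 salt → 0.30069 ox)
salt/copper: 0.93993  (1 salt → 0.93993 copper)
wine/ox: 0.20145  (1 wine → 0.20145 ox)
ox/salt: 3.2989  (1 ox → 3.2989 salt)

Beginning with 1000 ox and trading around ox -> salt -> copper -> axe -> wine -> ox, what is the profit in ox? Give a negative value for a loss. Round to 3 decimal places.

60.006

1000 ox × 3.2989 = 3298.9 salt
3298.9 salt × 0.93993 = 3100.735077 copper
3100.735077 copper × 1.8287 = 5670.3142353099 axe
5670.3142353099 axe × 0.92797 = 5261.881500940527903 wine
5261.881500940527903 wine × 0.20145 = 1060.00602836446934605935 ox
Net change: 1060.00602836446934605935 − 1000 = 60.00602836446934605935 ox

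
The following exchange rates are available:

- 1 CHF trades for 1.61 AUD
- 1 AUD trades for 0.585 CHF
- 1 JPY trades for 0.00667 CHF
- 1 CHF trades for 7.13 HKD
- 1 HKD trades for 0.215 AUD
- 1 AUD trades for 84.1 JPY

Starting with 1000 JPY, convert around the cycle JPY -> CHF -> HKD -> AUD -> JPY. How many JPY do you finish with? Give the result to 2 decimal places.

1000 JPY × 0.00667 = 6.67 CHF
6.67 CHF × 7.13 = 47.5571 HKD
47.5571 HKD × 0.215 = 10.2247765 AUD
10.2247765 AUD × 84.1 = 859.90370365 JPY

859.90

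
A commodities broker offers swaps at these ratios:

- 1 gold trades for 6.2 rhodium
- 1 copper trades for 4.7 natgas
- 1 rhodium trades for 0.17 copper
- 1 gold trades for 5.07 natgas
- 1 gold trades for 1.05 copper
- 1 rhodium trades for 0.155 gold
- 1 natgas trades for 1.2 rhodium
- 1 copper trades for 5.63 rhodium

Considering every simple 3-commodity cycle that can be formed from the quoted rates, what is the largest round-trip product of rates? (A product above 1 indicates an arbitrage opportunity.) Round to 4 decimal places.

0.9588

natgas→rhodium→copper→natgas: 1.2 × 0.17 × 4.7 = 0.95880
natgas→rhodium→gold→natgas: 1.2 × 0.155 × 5.07 = 0.94302
rhodium→gold→copper→rhodium: 0.155 × 1.05 × 5.63 = 0.91628
Maximum is natgas→rhodium→copper→natgas at 0.9588; no arbitrage — every cycle loses value.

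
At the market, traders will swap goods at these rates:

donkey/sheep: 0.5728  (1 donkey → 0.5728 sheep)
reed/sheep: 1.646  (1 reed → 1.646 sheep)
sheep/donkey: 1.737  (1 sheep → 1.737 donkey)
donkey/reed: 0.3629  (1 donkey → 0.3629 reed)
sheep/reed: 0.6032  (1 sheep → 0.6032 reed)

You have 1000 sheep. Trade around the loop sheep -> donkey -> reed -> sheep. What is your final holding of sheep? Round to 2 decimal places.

1037.57

1000 sheep × 1.737 = 1737 donkey
1737 donkey × 0.3629 = 630.3573 reed
630.3573 reed × 1.646 = 1037.5681158 sheep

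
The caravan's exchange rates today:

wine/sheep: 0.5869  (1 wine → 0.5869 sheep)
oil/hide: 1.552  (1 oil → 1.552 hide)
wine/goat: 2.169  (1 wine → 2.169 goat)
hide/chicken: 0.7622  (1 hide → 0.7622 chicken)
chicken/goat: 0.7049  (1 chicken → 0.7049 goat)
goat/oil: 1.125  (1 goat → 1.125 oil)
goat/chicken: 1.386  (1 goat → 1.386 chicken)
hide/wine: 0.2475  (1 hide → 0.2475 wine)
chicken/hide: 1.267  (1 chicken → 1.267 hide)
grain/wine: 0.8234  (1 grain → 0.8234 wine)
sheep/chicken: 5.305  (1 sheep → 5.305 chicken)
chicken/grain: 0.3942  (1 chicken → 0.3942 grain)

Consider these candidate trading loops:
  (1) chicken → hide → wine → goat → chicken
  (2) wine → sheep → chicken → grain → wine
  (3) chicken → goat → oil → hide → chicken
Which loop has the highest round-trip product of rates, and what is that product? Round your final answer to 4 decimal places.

1.0106

(1) 1.267 × 0.2475 × 2.169 × 1.386 = 0.94270
(2) 0.5869 × 5.305 × 0.3942 × 0.8234 = 1.01059
(3) 0.7049 × 1.125 × 1.552 × 0.7622 = 0.93808
Highest is cycle (2) at 1.0106 (>1, arbitrage).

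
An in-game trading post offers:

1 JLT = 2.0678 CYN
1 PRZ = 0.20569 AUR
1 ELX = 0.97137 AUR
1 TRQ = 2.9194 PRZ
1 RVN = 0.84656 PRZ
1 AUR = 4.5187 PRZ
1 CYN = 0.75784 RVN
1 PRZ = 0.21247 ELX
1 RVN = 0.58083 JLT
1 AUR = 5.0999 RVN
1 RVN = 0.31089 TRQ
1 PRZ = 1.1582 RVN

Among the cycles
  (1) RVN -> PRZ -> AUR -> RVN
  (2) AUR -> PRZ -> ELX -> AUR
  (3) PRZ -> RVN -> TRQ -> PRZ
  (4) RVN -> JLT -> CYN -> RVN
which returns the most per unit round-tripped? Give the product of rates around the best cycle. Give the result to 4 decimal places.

1.0512

(1) 0.84656 × 0.20569 × 5.0999 = 0.88804
(2) 4.5187 × 0.21247 × 0.97137 = 0.93260
(3) 1.1582 × 0.31089 × 2.9194 = 1.05120
(4) 0.58083 × 2.0678 × 0.75784 = 0.91020
Highest is cycle (3) at 1.0512 (>1, arbitrage).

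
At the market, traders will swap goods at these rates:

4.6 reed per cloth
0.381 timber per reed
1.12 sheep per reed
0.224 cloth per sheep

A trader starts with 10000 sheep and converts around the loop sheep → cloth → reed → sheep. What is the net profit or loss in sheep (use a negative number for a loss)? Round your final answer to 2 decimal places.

1540.48

10000 sheep × 0.224 = 2240 cloth
2240 cloth × 4.6 = 10304 reed
10304 reed × 1.12 = 11540.48 sheep
Net change: 11540.48 − 10000 = 1540.48 sheep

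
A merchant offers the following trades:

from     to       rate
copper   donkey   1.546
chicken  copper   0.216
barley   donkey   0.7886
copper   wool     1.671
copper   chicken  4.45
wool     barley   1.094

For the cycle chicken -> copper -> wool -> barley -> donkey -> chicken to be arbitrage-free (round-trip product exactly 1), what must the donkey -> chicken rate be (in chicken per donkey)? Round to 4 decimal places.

Known legs of the cycle: 0.216 × 1.671 × 1.094 × 0.7886 = 0.3113897377824
For no arbitrage the full-cycle product must be 1, so the missing rate is 1 / 0.3113897377824 ≈ 3.211410.

3.2114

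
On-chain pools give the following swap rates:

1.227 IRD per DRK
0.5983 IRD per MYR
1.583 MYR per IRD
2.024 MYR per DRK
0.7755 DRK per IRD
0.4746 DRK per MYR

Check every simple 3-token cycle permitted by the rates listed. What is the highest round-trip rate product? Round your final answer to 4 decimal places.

DRK→MYR→IRD→DRK: 2.024 × 0.5983 × 0.7755 = 0.93910
DRK→IRD→MYR→DRK: 1.227 × 1.583 × 0.4746 = 0.92184
Maximum is DRK→MYR→IRD→DRK at 0.9391; no arbitrage — every cycle loses value.

0.9391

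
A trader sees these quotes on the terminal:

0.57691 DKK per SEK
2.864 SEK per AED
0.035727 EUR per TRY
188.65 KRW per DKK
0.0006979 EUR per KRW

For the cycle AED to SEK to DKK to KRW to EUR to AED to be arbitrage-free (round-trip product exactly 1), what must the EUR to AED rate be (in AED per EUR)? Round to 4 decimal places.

Known legs of the cycle: 2.864 × 0.57691 × 188.65 × 0.0006979 = 0.2175359749035704
For no arbitrage the full-cycle product must be 1, so the missing rate is 1 / 0.2175359749035704 ≈ 4.596941.

4.5969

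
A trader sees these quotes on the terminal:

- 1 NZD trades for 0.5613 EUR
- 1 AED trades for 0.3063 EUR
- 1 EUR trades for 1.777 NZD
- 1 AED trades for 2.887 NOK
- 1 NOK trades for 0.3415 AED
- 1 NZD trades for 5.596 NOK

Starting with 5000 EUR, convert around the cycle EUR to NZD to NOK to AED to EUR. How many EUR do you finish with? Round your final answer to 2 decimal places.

5200.83

5000 EUR × 1.777 = 8885 NZD
8885 NZD × 5.596 = 49720.46 NOK
49720.46 NOK × 0.3415 = 16979.53709 AED
16979.53709 AED × 0.3063 = 5200.832210667 EUR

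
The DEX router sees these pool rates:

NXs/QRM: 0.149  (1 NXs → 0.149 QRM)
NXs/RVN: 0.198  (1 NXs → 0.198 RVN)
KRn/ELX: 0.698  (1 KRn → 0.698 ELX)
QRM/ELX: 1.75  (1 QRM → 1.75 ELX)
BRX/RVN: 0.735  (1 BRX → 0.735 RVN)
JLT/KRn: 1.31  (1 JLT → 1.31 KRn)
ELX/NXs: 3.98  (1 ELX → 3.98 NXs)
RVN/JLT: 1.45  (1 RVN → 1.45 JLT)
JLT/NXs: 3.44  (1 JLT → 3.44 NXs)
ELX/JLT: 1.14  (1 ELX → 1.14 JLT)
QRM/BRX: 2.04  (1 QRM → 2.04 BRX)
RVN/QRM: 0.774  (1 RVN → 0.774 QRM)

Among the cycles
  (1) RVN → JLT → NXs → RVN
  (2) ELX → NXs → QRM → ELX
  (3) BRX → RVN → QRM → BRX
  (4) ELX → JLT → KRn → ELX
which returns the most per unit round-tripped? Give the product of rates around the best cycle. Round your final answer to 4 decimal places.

(1) 1.45 × 3.44 × 0.198 = 0.98762
(2) 3.98 × 0.149 × 1.75 = 1.03779
(3) 0.735 × 0.774 × 2.04 = 1.16054
(4) 1.14 × 1.31 × 0.698 = 1.04239
Highest is cycle (3) at 1.1605 (>1, arbitrage).

1.1605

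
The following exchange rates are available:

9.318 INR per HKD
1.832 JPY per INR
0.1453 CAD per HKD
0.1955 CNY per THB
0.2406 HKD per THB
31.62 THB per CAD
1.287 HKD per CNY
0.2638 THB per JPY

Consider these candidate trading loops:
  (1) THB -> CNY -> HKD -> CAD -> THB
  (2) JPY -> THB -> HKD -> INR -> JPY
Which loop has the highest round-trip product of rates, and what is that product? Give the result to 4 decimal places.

(1) 0.1955 × 1.287 × 0.1453 × 31.62 = 1.15599
(2) 0.2638 × 0.2406 × 9.318 × 1.832 = 1.08347
Highest is cycle (1) at 1.1560 (>1, arbitrage).

1.1560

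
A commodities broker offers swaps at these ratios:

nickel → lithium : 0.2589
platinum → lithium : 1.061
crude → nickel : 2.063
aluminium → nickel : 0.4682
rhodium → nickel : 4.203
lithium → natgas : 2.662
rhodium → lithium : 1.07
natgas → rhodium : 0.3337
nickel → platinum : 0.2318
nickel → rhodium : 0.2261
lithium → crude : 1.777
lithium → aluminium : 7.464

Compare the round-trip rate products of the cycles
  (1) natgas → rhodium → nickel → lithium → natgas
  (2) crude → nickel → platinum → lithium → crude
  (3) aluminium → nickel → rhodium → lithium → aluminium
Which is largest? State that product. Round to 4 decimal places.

(1) 0.3337 × 4.203 × 0.2589 × 2.662 = 0.96662
(2) 2.063 × 0.2318 × 1.061 × 1.777 = 0.90160
(3) 0.4682 × 0.2261 × 1.07 × 7.464 = 0.84545
Highest is cycle (1) at 0.9666 (≤1, no arbitrage).

0.9666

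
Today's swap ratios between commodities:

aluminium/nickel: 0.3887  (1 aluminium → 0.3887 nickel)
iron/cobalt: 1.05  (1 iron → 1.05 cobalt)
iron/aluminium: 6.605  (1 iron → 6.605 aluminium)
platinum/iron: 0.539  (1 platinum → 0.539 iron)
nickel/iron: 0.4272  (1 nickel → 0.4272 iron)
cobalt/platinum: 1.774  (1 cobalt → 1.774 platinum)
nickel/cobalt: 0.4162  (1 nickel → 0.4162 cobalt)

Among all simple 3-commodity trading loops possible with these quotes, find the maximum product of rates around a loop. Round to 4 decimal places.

1.0968

nickel→iron→aluminium→nickel: 0.4272 × 6.605 × 0.3887 = 1.09678
iron→cobalt→platinum→iron: 1.05 × 1.774 × 0.539 = 1.00400
Maximum is nickel→iron→aluminium→nickel at 1.0968; arbitrage exists.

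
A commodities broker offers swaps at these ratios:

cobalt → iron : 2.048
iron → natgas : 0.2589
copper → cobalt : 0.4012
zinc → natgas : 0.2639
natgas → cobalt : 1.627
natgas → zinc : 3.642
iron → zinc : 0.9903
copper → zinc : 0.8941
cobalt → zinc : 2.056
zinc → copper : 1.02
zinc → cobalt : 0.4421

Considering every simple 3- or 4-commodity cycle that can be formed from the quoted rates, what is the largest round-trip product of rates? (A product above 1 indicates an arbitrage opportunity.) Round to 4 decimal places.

iron→zinc→cobalt→iron: 0.9903 × 0.4421 × 2.048 = 0.89664
natgas→cobalt→zinc→natgas: 1.627 × 2.056 × 0.2639 = 0.88278
iron→zinc→natgas→cobalt→iron: 0.9903 × 0.2639 × 1.627 × 2.048 = 0.87081
iron→natgas→cobalt→iron: 0.2589 × 1.627 × 2.048 = 0.86268
iron→natgas→zinc→cobalt→iron: 0.2589 × 3.642 × 0.4421 × 2.048 = 0.85373
copper→cobalt→zinc→copper: 0.4012 × 2.056 × 1.02 = 0.84136
iron→zinc→copper→cobalt→iron: 0.9903 × 1.02 × 0.4012 × 2.048 = 0.82996
Maximum is iron→zinc→cobalt→iron at 0.8966; no arbitrage — every cycle loses value.

0.8966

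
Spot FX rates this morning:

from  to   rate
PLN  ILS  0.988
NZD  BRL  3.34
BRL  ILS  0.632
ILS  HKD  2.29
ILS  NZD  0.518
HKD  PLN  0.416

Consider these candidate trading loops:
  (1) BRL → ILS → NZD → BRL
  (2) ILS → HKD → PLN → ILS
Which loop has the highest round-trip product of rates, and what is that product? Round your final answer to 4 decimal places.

1.0934

(1) 0.632 × 0.518 × 3.34 = 1.09344
(2) 2.29 × 0.416 × 0.988 = 0.94121
Highest is cycle (1) at 1.0934 (>1, arbitrage).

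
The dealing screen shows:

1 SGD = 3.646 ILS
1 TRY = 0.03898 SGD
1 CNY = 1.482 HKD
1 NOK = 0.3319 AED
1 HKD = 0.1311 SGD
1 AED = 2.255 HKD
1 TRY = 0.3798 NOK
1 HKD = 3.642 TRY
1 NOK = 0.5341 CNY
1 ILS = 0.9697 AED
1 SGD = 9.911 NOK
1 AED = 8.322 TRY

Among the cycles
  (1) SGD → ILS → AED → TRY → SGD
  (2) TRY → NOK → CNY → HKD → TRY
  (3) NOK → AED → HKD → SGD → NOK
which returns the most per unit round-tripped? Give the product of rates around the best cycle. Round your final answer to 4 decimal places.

(1) 3.646 × 0.9697 × 8.322 × 0.03898 = 1.14689
(2) 0.3798 × 0.5341 × 1.482 × 3.642 = 1.09488
(3) 0.3319 × 2.255 × 0.1311 × 9.911 = 0.97246
Highest is cycle (1) at 1.1469 (>1, arbitrage).

1.1469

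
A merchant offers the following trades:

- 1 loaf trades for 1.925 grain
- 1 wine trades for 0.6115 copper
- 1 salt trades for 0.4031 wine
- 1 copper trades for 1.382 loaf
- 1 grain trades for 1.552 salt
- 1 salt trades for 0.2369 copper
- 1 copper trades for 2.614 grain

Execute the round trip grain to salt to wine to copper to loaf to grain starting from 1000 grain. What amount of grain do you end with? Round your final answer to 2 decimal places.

1017.75

1000 grain × 1.552 = 1552 salt
1552 salt × 0.4031 = 625.6112 wine
625.6112 wine × 0.6115 = 382.5612488 copper
382.5612488 copper × 1.382 = 528.6996458416 loaf
528.6996458416 loaf × 1.925 = 1017.74681824508 grain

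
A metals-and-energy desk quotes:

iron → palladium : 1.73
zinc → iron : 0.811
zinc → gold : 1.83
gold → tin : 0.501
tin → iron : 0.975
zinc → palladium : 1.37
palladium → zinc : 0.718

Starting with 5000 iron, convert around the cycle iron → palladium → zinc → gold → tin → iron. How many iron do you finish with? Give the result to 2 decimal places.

5000 iron × 1.73 = 8650 palladium
8650 palladium × 0.718 = 6210.7 zinc
6210.7 zinc × 1.83 = 11365.581 gold
11365.581 gold × 0.501 = 5694.156081 tin
5694.156081 tin × 0.975 = 5551.802178975 iron

5551.80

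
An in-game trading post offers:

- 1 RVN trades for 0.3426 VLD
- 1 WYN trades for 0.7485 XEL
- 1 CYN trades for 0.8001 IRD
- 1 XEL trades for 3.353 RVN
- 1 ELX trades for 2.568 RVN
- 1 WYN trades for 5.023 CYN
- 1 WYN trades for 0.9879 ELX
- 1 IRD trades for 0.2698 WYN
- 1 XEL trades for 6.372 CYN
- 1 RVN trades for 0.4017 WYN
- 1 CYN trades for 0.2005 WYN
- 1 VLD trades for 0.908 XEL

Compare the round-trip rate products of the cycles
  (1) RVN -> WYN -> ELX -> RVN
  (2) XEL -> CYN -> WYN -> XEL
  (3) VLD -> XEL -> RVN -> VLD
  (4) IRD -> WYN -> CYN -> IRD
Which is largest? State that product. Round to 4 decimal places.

1.0843

(1) 0.4017 × 0.9879 × 2.568 = 1.01908
(2) 6.372 × 0.2005 × 0.7485 = 0.95627
(3) 0.908 × 3.353 × 0.3426 = 1.04305
(4) 0.2698 × 5.023 × 0.8001 = 1.08430
Highest is cycle (4) at 1.0843 (>1, arbitrage).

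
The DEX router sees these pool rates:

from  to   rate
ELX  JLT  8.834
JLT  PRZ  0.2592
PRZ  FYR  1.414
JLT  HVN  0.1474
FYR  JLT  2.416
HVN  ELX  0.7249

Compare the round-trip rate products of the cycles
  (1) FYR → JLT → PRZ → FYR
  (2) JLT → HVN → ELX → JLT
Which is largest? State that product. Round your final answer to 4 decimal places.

0.9439

(1) 2.416 × 0.2592 × 1.414 = 0.88549
(2) 0.1474 × 0.7249 × 8.834 = 0.94392
Highest is cycle (2) at 0.9439 (≤1, no arbitrage).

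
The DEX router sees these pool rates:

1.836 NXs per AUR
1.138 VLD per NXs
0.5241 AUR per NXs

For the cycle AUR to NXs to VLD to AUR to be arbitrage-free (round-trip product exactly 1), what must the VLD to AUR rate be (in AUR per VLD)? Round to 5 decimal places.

Known legs of the cycle: 1.836 × 1.138 = 2.089368
For no arbitrage the full-cycle product must be 1, so the missing rate is 1 / 2.089368 ≈ 0.4786136.

0.47861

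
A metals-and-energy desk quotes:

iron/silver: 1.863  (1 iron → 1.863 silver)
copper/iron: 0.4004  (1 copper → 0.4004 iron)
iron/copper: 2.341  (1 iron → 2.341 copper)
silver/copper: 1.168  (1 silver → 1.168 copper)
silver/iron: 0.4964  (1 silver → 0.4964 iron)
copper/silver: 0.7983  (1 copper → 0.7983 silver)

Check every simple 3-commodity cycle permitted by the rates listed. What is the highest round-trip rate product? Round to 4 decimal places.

0.9277

copper→silver→iron→copper: 0.7983 × 0.4964 × 2.341 = 0.92768
copper→iron→silver→copper: 0.4004 × 1.863 × 1.168 = 0.87126
Maximum is copper→silver→iron→copper at 0.9277; no arbitrage — every cycle loses value.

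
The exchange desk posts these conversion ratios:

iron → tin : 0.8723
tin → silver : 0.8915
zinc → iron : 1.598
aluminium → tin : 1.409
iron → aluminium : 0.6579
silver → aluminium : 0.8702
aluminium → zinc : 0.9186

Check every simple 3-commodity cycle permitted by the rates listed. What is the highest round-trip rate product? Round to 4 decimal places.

1.0931

silver→aluminium→tin→silver: 0.8702 × 1.409 × 0.8915 = 1.09308
iron→aluminium→zinc→iron: 0.6579 × 0.9186 × 1.598 = 0.96575
Maximum is silver→aluminium→tin→silver at 1.0931; arbitrage exists.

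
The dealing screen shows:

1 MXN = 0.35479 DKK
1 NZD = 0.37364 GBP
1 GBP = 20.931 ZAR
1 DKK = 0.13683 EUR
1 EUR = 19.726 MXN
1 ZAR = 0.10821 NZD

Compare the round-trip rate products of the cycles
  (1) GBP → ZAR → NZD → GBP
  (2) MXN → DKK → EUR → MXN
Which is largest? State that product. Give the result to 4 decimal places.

(1) 20.931 × 0.10821 × 0.37364 = 0.84627
(2) 0.35479 × 0.13683 × 19.726 = 0.95762
Highest is cycle (2) at 0.9576 (≤1, no arbitrage).

0.9576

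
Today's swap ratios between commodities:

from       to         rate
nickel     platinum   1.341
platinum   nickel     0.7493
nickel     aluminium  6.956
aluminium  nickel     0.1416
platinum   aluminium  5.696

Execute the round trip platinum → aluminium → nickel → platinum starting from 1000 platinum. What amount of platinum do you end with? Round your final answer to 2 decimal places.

1000 platinum × 5.696 = 5696 aluminium
5696 aluminium × 0.1416 = 806.5536 nickel
806.5536 nickel × 1.341 = 1081.5883776 platinum

1081.59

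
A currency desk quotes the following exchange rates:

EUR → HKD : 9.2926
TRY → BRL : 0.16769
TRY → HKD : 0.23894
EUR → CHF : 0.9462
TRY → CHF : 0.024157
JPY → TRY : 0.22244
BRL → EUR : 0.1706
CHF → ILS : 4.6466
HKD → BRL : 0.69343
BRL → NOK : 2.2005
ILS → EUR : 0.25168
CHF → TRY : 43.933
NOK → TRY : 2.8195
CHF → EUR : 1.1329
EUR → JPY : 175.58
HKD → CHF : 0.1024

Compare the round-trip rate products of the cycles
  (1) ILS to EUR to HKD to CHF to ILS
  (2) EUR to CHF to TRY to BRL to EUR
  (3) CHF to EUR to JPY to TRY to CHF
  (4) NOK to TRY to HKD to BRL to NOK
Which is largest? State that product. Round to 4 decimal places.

(1) 0.25168 × 9.2926 × 0.1024 × 4.6466 = 1.11281
(2) 0.9462 × 43.933 × 0.16769 × 0.1706 = 1.18921
(3) 1.1329 × 175.58 × 0.22244 × 0.024157 = 1.06886
(4) 2.8195 × 0.23894 × 0.69343 × 2.2005 = 1.02798
Highest is cycle (2) at 1.1892 (>1, arbitrage).

1.1892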